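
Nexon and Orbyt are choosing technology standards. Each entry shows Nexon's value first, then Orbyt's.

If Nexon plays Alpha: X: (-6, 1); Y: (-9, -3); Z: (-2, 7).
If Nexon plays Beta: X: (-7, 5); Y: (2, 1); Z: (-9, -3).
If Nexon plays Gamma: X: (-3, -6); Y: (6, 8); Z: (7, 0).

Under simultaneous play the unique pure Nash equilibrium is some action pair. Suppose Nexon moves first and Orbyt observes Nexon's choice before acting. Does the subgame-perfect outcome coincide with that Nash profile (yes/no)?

yes

Orbyt best-responds to each possible Nexon move:
- Alpha → Orbyt plays Z (best of 1, -3, 7); Nexon gets -2.
- Beta → Orbyt plays X (best of 5, 1, -3); Nexon gets -7.
- Gamma → Orbyt plays Y (best of -6, 8, 0); Nexon gets 6.
Maximizing over -2, -7, 6, Nexon chooses Gamma. Subgame-perfect outcome: (Gamma, Y) with payoffs (6, 8).
For the simultaneous game, intersect best replies.
Nexon's best replies: X→Gamma; Y→Gamma; Z→Gamma.
Orbyt's best replies: Alpha→Z; Beta→X; Gamma→Y.
The unique mutual best reply is (Gamma, Y), giving (6, 8).
Sequential outcome (Gamma, Y) coincides with the Nash profile (Gamma, Y).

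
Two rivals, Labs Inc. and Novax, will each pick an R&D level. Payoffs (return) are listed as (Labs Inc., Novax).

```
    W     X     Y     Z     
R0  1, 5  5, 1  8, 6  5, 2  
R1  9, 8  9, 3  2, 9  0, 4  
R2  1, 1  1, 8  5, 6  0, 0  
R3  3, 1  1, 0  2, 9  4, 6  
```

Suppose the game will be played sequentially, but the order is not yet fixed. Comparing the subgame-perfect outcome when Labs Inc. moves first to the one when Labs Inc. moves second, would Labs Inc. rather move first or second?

second

If Labs Inc. leads: Novax's best replies are R0→Y, R1→Y, R2→X, R3→Y; Labs Inc.'s induced payoffs 8, 2, 1, 2; outcome (R0, Y), payoffs (8, 6).
If Novax leads: Labs Inc.'s best replies are W→R1, X→R1, Y→R0, Z→R0; Novax's induced payoffs 8, 3, 6, 2; outcome (R1, W), payoffs (9, 8).
Labs Inc. gets 8 moving first and 9 moving second, so Labs Inc. prefers to move second.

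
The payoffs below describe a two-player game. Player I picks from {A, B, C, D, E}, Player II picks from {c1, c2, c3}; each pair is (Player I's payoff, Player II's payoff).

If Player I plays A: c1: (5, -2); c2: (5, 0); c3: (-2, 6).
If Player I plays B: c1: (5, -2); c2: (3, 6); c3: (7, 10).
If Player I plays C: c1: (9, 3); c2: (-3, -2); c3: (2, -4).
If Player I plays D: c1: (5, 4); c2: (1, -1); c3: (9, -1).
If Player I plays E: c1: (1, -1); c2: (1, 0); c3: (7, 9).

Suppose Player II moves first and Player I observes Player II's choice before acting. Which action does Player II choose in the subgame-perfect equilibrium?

Backward induction with Player II moving first.
- c1: Player I compares 5, 5, 9, 5, 1 and picks C; Player II would get 3.
- c2: Player I compares 5, 3, -3, 1, 1 and picks A; Player II would get 0.
- c3: Player I compares -2, 7, 2, 9, 7 and picks D; Player II would get -1.
Maximizing over 3, 0, -1, Player II chooses c1. Subgame-perfect outcome: (C, c1) with payoffs (9, 3).

c1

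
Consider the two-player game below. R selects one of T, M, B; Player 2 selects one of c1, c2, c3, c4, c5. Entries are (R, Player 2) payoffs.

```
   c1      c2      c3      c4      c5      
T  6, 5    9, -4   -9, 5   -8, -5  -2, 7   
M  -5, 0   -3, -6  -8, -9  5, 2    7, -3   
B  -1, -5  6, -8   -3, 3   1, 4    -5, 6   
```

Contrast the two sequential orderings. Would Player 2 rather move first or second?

If R leads: Player 2's best replies are T→c5, M→c4, B→c5; R's induced payoffs -2, 5, -5; outcome (M, c4), payoffs (5, 2).
If Player 2 leads: R's best replies are c1→T, c2→T, c3→B, c4→M, c5→M; Player 2's induced payoffs 5, -4, 3, 2, -3; outcome (T, c1), payoffs (6, 5).
Player 2 gets 5 moving first and 2 moving second, so Player 2 prefers to move first.

first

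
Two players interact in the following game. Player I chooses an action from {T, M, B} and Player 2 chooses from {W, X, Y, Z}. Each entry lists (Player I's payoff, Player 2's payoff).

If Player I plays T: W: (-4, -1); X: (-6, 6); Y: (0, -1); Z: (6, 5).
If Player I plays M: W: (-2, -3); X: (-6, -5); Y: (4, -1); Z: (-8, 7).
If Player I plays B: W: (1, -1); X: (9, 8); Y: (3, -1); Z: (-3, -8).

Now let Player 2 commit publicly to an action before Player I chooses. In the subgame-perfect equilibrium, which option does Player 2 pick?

Work backward from Player I's decision.
- W: Player I compares -4, -2, 1 and picks B; Player 2 would get -1.
- X: Player I compares -6, -6, 9 and picks B; Player 2 would get 8.
- Y: Player I compares 0, 4, 3 and picks M; Player 2 would get -1.
- Z: Player I compares 6, -8, -3 and picks T; Player 2 would get 5.
Among -1, 8, -1, 5, the best is 8 at X. Subgame-perfect outcome: (B, X) with payoffs (9, 8).

X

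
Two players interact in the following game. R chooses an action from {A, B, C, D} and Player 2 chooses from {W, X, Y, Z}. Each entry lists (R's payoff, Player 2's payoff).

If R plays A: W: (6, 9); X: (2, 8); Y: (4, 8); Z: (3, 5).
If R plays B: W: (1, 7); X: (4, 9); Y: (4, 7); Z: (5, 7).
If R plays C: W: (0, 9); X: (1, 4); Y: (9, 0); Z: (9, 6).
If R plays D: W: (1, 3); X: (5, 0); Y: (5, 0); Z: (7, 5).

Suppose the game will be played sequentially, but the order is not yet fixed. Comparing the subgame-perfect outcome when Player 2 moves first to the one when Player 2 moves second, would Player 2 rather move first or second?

first

If R leads: Player 2's best replies are A→W, B→X, C→W, D→Z; R's induced payoffs 6, 4, 0, 7; outcome (D, Z), payoffs (7, 5).
If Player 2 leads: R's best replies are W→A, X→D, Y→C, Z→C; Player 2's induced payoffs 9, 0, 0, 6; outcome (A, W), payoffs (6, 9).
Player 2 gets 9 moving first and 5 moving second, so Player 2 prefers to move first.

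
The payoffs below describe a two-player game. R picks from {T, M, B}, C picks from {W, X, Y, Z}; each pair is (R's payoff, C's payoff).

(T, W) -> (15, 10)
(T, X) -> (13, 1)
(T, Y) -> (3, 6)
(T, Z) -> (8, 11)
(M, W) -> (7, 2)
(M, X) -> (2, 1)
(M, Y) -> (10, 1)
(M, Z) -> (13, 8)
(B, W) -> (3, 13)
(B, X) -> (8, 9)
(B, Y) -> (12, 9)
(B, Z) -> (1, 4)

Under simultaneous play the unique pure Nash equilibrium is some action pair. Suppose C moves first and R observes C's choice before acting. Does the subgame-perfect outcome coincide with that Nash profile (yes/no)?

Work backward from R's decision.
- W: R compares 15, 7, 3 and picks T; C would get 10.
- X: R compares 13, 2, 8 and picks T; C would get 1.
- Y: R compares 3, 10, 12 and picks B; C would get 9.
- Z: R compares 8, 13, 1 and picks M; C would get 8.
Among 10, 1, 9, 8, the best is 10 at W. Subgame-perfect outcome: (T, W) with payoffs (15, 10).
Under simultaneous play:
R's best replies: W→T; X→T; Y→B; Z→M.
C's best replies: T→Z; M→Z; B→W.
Only (M, Z) has each player best-responding; Nash payoffs (13, 8).
Sequential outcome (T, W) differs from the Nash profile (M, Z).

no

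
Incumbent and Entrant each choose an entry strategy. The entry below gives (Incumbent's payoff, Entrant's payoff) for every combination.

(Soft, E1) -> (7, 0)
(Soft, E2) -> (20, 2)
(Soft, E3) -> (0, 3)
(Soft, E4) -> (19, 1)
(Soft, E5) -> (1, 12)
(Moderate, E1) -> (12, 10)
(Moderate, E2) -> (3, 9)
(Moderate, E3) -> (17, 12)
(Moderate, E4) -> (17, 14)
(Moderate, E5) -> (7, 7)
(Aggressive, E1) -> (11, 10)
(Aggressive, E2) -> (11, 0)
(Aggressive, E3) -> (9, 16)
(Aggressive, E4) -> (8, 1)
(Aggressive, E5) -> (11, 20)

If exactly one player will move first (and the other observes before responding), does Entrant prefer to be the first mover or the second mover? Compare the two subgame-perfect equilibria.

If Incumbent leads: Entrant's best replies are Soft→E5, Moderate→E4, Aggressive→E5; Incumbent's induced payoffs 1, 17, 11; outcome (Moderate, E4), payoffs (17, 14).
If Entrant leads: Incumbent's best replies are E1→Moderate, E2→Soft, E3→Moderate, E4→Soft, E5→Aggressive; Entrant's induced payoffs 10, 2, 12, 1, 20; outcome (Aggressive, E5), payoffs (11, 20).
Entrant gets 20 moving first and 14 moving second, so Entrant prefers to move first.

first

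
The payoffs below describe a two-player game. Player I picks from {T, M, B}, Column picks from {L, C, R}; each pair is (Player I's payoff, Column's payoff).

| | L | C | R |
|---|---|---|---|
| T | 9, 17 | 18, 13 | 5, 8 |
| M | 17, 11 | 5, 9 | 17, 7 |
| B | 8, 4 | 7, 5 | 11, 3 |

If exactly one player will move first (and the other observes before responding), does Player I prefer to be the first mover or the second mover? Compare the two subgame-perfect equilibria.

second

If Player I leads: Column's best replies are T→L, M→L, B→C; Player I's induced payoffs 9, 17, 7; outcome (M, L), payoffs (17, 11).
If Column leads: Player I's best replies are L→M, C→T, R→M; Column's induced payoffs 11, 13, 7; outcome (T, C), payoffs (18, 13).
Player I gets 17 moving first and 18 moving second, so Player I prefers to move second.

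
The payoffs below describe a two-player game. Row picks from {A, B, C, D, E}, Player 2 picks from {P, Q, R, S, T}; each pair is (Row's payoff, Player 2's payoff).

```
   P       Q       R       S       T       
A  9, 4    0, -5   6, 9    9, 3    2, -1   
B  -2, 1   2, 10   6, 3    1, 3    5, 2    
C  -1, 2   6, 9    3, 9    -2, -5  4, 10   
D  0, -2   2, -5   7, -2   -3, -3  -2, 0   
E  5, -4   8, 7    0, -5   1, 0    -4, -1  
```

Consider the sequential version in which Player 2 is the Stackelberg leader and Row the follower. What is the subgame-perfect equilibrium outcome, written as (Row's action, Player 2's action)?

(E, Q)

Work backward from Row's decision.
- P: BR = A, leader payoff 4.
- Q: BR = E, leader payoff 7.
- R: BR = D, leader payoff -2.
- S: BR = A, leader payoff 3.
- T: BR = B, leader payoff 2.
Among 4, 7, -2, 3, 2, the best is 7 at Q. Subgame-perfect outcome: (E, Q) with payoffs (8, 7).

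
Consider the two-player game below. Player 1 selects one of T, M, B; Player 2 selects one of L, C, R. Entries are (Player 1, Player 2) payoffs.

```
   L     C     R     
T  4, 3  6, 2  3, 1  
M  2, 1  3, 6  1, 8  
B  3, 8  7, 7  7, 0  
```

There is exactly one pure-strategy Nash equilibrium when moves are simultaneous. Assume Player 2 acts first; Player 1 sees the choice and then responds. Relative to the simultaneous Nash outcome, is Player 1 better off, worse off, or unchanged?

better off

Solve by backward induction (Player 2 leads).
- L → Player 1 plays T (best of 4, 2, 3); Player 2 gets 3.
- C → Player 1 plays B (best of 6, 3, 7); Player 2 gets 7.
- R → Player 1 plays B (best of 3, 1, 7); Player 2 gets 0.
Maximizing over 3, 7, 0, Player 2 chooses C. Subgame-perfect outcome: (B, C) with payoffs (7, 7).
Now find the simultaneous Nash equilibrium.
Player 1's best replies: L→T; C→B; R→B.
Player 2's best replies: T→L; M→R; B→L.
The unique mutual best reply is (T, L), giving (4, 3).
Player 1 earns 7 sequentially versus 4 at the Nash outcome: better off.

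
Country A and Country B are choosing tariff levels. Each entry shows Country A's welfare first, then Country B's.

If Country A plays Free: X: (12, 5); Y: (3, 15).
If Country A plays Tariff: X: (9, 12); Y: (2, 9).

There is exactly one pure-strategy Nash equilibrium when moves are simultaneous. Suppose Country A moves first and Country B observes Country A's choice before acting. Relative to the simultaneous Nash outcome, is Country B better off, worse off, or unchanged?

worse off

Country B best-responds to each possible Country A move:
- Free: Country B compares 5, 15 and picks Y; Country A would get 3.
- Tariff: Country B compares 12, 9 and picks X; Country A would get 9.
Country A's induced payoffs are 3, 9, so Country A commits to Tariff. Subgame-perfect outcome: (Tariff, X) with payoffs (9, 12).
For the simultaneous game, intersect best replies.
Country A's best replies: X→Free; Y→Free.
Country B's best replies: Free→Y; Tariff→X.
The unique mutual best reply is (Free, Y), giving (3, 15).
Country B earns 12 sequentially versus 15 at the Nash outcome: worse off.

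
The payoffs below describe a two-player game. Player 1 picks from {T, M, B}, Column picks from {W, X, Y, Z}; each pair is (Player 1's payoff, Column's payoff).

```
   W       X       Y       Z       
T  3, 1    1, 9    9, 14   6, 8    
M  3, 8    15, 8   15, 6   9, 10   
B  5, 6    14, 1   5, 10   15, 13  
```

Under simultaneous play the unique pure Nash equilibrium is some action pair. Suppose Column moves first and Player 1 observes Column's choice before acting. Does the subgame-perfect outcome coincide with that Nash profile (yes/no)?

yes

Work backward from Player 1's decision.
- W → Player 1 plays B (best of 3, 3, 5); Column gets 6.
- X → Player 1 plays M (best of 1, 15, 14); Column gets 8.
- Y → Player 1 plays M (best of 9, 15, 5); Column gets 6.
- Z → Player 1 plays B (best of 6, 9, 15); Column gets 13.
Column's induced payoffs are 6, 8, 6, 13, so Column commits to Z. Subgame-perfect outcome: (B, Z) with payoffs (15, 13).
Now find the simultaneous Nash equilibrium.
Player 1's best replies: W→B; X→M; Y→M; Z→B.
Column's best replies: T→Y; M→Z; B→Z.
The unique mutual best reply is (B, Z), giving (15, 13).
Sequential outcome (B, Z) coincides with the Nash profile (B, Z).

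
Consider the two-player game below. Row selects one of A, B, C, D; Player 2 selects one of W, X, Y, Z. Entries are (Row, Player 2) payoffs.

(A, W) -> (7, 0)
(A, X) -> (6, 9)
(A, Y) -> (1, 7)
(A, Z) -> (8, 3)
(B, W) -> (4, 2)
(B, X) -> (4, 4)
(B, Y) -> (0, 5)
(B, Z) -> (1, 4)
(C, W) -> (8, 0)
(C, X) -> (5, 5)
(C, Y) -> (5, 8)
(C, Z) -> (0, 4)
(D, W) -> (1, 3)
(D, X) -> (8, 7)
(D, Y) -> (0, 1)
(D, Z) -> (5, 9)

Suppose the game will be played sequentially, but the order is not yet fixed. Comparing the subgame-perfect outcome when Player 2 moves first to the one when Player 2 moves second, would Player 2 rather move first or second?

second

If Row leads: Player 2's best replies are A→X, B→Y, C→Y, D→Z; Row's induced payoffs 6, 0, 5, 5; outcome (A, X), payoffs (6, 9).
If Player 2 leads: Row's best replies are W→C, X→D, Y→C, Z→A; Player 2's induced payoffs 0, 7, 8, 3; outcome (C, Y), payoffs (5, 8).
Player 2 gets 8 moving first and 9 moving second, so Player 2 prefers to move second.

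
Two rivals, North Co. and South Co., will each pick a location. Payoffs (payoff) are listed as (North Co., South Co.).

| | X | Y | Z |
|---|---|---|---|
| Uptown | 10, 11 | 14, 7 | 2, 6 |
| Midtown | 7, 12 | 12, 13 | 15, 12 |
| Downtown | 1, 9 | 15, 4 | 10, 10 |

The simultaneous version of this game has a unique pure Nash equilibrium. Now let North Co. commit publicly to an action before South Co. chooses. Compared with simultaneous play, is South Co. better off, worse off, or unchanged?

better off

Solve by backward induction (North Co. leads).
- Uptown: BR = X, leader payoff 10.
- Midtown: BR = Y, leader payoff 12.
- Downtown: BR = Z, leader payoff 10.
Maximizing over 10, 12, 10, North Co. chooses Midtown. Subgame-perfect outcome: (Midtown, Y) with payoffs (12, 13).
For the simultaneous game, intersect best replies.
North Co.'s best replies: X→Uptown; Y→Downtown; Z→Midtown.
South Co.'s best replies: Uptown→X; Midtown→Y; Downtown→Z.
The unique mutual best reply is (Uptown, X), giving (10, 11).
South Co. earns 13 sequentially versus 11 at the Nash outcome: better off.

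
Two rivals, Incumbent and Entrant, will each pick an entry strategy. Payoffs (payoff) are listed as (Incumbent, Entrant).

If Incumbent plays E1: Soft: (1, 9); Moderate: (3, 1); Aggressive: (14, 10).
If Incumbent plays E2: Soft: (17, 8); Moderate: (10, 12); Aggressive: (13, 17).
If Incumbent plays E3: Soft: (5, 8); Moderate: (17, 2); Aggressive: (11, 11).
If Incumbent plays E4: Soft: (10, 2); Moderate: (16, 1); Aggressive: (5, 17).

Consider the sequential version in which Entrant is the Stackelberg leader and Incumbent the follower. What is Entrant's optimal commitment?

Aggressive

Incumbent best-responds to each possible Entrant move:
- Soft: BR = E2, leader payoff 8.
- Moderate: BR = E3, leader payoff 2.
- Aggressive: BR = E1, leader payoff 10.
Entrant's induced payoffs are 8, 2, 10, so Entrant commits to Aggressive. Subgame-perfect outcome: (E1, Aggressive) with payoffs (14, 10).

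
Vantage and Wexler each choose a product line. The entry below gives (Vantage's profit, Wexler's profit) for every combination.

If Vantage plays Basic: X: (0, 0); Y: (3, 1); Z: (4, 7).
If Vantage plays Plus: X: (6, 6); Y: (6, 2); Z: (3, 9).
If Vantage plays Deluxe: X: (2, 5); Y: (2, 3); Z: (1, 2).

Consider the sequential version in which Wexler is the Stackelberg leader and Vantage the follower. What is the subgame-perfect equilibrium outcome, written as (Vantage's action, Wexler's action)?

(Basic, Z)

Vantage best-responds to each possible Wexler move:
- X: BR = Plus, leader payoff 6.
- Y: BR = Plus, leader payoff 2.
- Z: BR = Basic, leader payoff 7.
Maximizing over 6, 2, 7, Wexler chooses Z. Subgame-perfect outcome: (Basic, Z) with payoffs (4, 7).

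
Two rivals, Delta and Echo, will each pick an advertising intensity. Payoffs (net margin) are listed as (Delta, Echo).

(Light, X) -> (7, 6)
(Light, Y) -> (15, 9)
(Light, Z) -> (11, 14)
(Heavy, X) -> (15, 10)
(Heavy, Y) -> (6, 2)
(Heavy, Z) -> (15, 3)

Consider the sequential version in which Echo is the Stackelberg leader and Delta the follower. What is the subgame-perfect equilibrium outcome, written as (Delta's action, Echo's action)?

(Heavy, X)

Backward induction with Echo moving first.
- X: Delta compares 7, 15 and picks Heavy; Echo would get 10.
- Y: Delta compares 15, 6 and picks Light; Echo would get 9.
- Z: Delta compares 11, 15 and picks Heavy; Echo would get 3.
Echo's induced payoffs are 10, 9, 3, so Echo commits to X. Subgame-perfect outcome: (Heavy, X) with payoffs (15, 10).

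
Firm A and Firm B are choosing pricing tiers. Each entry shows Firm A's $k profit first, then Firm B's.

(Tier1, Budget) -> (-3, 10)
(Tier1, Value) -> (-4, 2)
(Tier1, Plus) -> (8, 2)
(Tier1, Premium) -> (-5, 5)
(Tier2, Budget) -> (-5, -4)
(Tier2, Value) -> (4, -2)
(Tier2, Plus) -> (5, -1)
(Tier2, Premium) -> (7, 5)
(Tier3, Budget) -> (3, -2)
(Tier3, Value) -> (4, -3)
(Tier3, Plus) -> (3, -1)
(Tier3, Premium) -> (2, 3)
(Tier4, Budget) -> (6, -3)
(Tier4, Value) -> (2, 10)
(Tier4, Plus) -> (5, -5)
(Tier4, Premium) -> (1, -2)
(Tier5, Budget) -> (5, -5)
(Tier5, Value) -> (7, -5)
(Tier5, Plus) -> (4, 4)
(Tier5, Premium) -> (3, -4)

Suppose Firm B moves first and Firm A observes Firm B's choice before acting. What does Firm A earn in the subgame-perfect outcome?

7

Solve by backward induction (Firm B leads).
- Budget → Firm A plays Tier4 (best of -3, -5, 3, 6, 5); Firm B gets -3.
- Value → Firm A plays Tier5 (best of -4, 4, 4, 2, 7); Firm B gets -5.
- Plus → Firm A plays Tier1 (best of 8, 5, 3, 5, 4); Firm B gets 2.
- Premium → Firm A plays Tier2 (best of -5, 7, 2, 1, 3); Firm B gets 5.
Among -3, -5, 2, 5, the best is 5 at Premium. Subgame-perfect outcome: (Tier2, Premium) with payoffs (7, 5).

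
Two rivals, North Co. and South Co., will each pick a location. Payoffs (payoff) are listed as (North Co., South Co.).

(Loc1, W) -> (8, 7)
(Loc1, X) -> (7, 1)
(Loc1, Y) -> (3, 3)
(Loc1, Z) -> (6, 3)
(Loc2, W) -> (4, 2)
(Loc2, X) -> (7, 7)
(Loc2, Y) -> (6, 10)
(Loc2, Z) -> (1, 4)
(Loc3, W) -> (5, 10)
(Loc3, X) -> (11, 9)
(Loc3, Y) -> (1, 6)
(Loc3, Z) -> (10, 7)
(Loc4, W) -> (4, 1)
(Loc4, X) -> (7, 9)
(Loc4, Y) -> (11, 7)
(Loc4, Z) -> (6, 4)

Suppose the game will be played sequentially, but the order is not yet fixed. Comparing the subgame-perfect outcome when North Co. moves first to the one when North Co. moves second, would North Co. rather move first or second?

second

If North Co. leads: South Co.'s best replies are Loc1→W, Loc2→Y, Loc3→W, Loc4→X; North Co.'s induced payoffs 8, 6, 5, 7; outcome (Loc1, W), payoffs (8, 7).
If South Co. leads: North Co.'s best replies are W→Loc1, X→Loc3, Y→Loc4, Z→Loc3; South Co.'s induced payoffs 7, 9, 7, 7; outcome (Loc3, X), payoffs (11, 9).
North Co. gets 8 moving first and 11 moving second, so North Co. prefers to move second.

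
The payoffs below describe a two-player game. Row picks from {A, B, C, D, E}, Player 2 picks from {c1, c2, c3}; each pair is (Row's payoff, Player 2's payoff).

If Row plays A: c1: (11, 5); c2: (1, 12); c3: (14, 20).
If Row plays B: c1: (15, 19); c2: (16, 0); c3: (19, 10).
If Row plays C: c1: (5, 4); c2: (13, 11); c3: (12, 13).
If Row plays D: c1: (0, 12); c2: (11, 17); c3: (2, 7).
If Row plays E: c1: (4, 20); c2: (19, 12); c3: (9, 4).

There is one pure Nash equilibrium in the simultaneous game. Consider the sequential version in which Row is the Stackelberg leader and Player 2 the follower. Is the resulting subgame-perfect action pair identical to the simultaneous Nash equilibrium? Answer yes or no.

Solve by backward induction (Row leads).
- A: BR = c3, leader payoff 14.
- B: BR = c1, leader payoff 15.
- C: BR = c3, leader payoff 12.
- D: BR = c2, leader payoff 11.
- E: BR = c1, leader payoff 4.
Row's induced payoffs are 14, 15, 12, 11, 4, so Row commits to B. Subgame-perfect outcome: (B, c1) with payoffs (15, 19).
Under simultaneous play:
Row's best replies: c1→B; c2→E; c3→B.
Player 2's best replies: A→c3; B→c1; C→c3; D→c2; E→c1.
Only (B, c1) has each player best-responding; Nash payoffs (15, 19).
Sequential outcome (B, c1) coincides with the Nash profile (B, c1).

yes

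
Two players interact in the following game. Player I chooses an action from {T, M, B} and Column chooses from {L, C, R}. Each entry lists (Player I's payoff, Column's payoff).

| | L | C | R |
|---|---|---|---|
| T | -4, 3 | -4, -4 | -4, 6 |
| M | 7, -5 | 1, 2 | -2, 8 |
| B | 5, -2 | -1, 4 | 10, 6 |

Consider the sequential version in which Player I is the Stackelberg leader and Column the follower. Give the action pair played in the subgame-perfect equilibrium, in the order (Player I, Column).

(B, R)

Backward induction with Player I moving first.
- T: BR = R, leader payoff -4.
- M: BR = R, leader payoff -2.
- B: BR = R, leader payoff 10.
Player I's induced payoffs are -4, -2, 10, so Player I commits to B. Subgame-perfect outcome: (B, R) with payoffs (10, 6).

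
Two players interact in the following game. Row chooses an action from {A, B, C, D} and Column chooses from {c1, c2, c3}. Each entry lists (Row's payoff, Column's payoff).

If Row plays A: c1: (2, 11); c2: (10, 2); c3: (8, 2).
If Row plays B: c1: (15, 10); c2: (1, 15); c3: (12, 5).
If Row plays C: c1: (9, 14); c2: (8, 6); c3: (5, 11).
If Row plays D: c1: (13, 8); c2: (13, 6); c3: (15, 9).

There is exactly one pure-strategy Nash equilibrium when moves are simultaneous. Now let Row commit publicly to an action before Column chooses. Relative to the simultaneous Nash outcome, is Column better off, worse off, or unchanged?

unchanged

Column best-responds to each possible Row move:
- A → Column plays c1 (best of 11, 2, 2); Row gets 2.
- B → Column plays c2 (best of 10, 15, 5); Row gets 1.
- C → Column plays c1 (best of 14, 6, 11); Row gets 9.
- D → Column plays c3 (best of 8, 6, 9); Row gets 15.
Among 2, 1, 9, 15, the best is 15 at D. Subgame-perfect outcome: (D, c3) with payoffs (15, 9).
Now find the simultaneous Nash equilibrium.
Row's best replies: c1→B; c2→D; c3→D.
Column's best replies: A→c1; B→c2; C→c1; D→c3.
Only (D, c3) has each player best-responding; Nash payoffs (15, 9).
Column earns 9 sequentially versus 9 at the Nash outcome: unchanged.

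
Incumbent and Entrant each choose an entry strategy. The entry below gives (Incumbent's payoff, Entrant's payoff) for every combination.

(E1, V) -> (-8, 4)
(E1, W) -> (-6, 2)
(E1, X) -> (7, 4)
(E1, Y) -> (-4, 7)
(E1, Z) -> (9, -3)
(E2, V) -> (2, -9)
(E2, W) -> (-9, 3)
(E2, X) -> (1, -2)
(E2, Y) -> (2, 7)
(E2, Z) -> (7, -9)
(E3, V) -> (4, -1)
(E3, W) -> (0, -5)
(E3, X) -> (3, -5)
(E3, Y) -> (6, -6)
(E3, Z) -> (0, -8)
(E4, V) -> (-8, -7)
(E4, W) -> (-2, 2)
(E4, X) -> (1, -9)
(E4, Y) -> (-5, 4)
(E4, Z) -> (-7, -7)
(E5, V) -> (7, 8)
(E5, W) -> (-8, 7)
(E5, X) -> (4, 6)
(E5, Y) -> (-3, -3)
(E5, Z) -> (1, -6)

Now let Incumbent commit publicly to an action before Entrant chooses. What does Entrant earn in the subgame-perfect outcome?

8

Work backward from Entrant's decision.
- E1: BR = Y, leader payoff -4.
- E2: BR = Y, leader payoff 2.
- E3: BR = V, leader payoff 4.
- E4: BR = Y, leader payoff -5.
- E5: BR = V, leader payoff 7.
Among -4, 2, 4, -5, 7, the best is 7 at E5. Subgame-perfect outcome: (E5, V) with payoffs (7, 8).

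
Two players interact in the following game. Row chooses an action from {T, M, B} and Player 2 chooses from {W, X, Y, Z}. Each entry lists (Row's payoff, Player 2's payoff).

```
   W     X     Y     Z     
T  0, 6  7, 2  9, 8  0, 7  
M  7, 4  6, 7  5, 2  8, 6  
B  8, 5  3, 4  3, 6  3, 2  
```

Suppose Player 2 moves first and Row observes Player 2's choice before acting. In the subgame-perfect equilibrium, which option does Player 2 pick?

Row best-responds to each possible Player 2 move:
- W → Row plays B (best of 0, 7, 8); Player 2 gets 5.
- X → Row plays T (best of 7, 6, 3); Player 2 gets 2.
- Y → Row plays T (best of 9, 5, 3); Player 2 gets 8.
- Z → Row plays M (best of 0, 8, 3); Player 2 gets 6.
Maximizing over 5, 2, 8, 6, Player 2 chooses Y. Subgame-perfect outcome: (T, Y) with payoffs (9, 8).

Y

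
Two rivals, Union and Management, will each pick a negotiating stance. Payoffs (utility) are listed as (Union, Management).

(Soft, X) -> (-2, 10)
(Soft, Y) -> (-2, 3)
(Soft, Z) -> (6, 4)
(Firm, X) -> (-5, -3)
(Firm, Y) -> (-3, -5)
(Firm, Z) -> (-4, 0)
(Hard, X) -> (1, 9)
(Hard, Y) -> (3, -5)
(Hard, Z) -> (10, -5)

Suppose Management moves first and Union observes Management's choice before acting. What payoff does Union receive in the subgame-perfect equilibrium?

1

Solve by backward induction (Management leads).
- X → Union plays Hard (best of -2, -5, 1); Management gets 9.
- Y → Union plays Hard (best of -2, -3, 3); Management gets -5.
- Z → Union plays Hard (best of 6, -4, 10); Management gets -5.
Maximizing over 9, -5, -5, Management chooses X. Subgame-perfect outcome: (Hard, X) with payoffs (1, 9).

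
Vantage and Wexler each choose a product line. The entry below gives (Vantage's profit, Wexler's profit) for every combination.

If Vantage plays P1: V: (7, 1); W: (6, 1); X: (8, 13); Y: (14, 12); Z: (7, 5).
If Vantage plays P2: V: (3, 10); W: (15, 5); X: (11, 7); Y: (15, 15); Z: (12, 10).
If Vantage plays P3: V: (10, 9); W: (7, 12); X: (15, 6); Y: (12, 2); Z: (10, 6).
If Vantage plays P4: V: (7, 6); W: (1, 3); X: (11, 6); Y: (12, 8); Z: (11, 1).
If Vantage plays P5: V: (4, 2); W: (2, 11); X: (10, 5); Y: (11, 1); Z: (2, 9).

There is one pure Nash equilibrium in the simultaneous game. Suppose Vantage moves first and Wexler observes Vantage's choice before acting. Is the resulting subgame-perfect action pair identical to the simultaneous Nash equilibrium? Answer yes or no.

yes

Wexler best-responds to each possible Vantage move:
- P1: BR = X, leader payoff 8.
- P2: BR = Y, leader payoff 15.
- P3: BR = W, leader payoff 7.
- P4: BR = Y, leader payoff 12.
- P5: BR = W, leader payoff 2.
Among 8, 15, 7, 12, 2, the best is 15 at P2. Subgame-perfect outcome: (P2, Y) with payoffs (15, 15).
For the simultaneous game, intersect best replies.
Vantage's best replies: V→P3; W→P2; X→P3; Y→P2; Z→P2.
Wexler's best replies: P1→X; P2→Y; P3→W; P4→Y; P5→W.
The unique mutual best reply is (P2, Y), giving (15, 15).
Sequential outcome (P2, Y) coincides with the Nash profile (P2, Y).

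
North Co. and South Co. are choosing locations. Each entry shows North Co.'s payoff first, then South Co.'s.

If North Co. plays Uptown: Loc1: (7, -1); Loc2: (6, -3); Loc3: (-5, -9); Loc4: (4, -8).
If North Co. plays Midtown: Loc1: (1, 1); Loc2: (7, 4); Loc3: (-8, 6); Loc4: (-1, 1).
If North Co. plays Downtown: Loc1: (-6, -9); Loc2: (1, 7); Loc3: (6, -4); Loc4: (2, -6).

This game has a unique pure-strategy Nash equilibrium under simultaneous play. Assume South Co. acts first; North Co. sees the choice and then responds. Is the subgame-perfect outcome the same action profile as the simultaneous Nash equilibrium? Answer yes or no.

no

Backward induction with South Co. moving first.
- Loc1: North Co. compares 7, 1, -6 and picks Uptown; South Co. would get -1.
- Loc2: North Co. compares 6, 7, 1 and picks Midtown; South Co. would get 4.
- Loc3: North Co. compares -5, -8, 6 and picks Downtown; South Co. would get -4.
- Loc4: North Co. compares 4, -1, 2 and picks Uptown; South Co. would get -8.
Among -1, 4, -4, -8, the best is 4 at Loc2. Subgame-perfect outcome: (Midtown, Loc2) with payoffs (7, 4).
Under simultaneous play:
North Co.'s best replies: Loc1→Uptown; Loc2→Midtown; Loc3→Downtown; Loc4→Uptown.
South Co.'s best replies: Uptown→Loc1; Midtown→Loc3; Downtown→Loc2.
The unique mutual best reply is (Uptown, Loc1), giving (7, -1).
Sequential outcome (Midtown, Loc2) differs from the Nash profile (Uptown, Loc1).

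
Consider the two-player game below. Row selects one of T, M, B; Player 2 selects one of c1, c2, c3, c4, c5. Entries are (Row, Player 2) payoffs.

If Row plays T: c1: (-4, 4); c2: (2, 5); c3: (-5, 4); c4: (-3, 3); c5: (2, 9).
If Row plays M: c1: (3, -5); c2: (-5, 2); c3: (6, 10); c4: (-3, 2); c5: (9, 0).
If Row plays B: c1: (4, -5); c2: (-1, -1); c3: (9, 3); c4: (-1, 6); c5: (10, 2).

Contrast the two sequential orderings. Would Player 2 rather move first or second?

If Row leads: Player 2's best replies are T→c5, M→c3, B→c4; Row's induced payoffs 2, 6, -1; outcome (M, c3), payoffs (6, 10).
If Player 2 leads: Row's best replies are c1→B, c2→T, c3→B, c4→B, c5→B; Player 2's induced payoffs -5, 5, 3, 6, 2; outcome (B, c4), payoffs (-1, 6).
Player 2 gets 6 moving first and 10 moving second, so Player 2 prefers to move second.

second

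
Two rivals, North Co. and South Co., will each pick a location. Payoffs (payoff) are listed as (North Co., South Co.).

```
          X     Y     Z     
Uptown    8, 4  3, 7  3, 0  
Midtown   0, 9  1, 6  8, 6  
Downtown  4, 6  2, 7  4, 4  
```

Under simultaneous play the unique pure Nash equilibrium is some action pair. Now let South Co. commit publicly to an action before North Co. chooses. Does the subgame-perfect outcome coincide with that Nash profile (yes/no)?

Work backward from North Co.'s decision.
- X: North Co. compares 8, 0, 4 and picks Uptown; South Co. would get 4.
- Y: North Co. compares 3, 1, 2 and picks Uptown; South Co. would get 7.
- Z: North Co. compares 3, 8, 4 and picks Midtown; South Co. would get 6.
South Co.'s induced payoffs are 4, 7, 6, so South Co. commits to Y. Subgame-perfect outcome: (Uptown, Y) with payoffs (3, 7).
Under simultaneous play:
North Co.'s best replies: X→Uptown; Y→Uptown; Z→Midtown.
South Co.'s best replies: Uptown→Y; Midtown→X; Downtown→Y.
Only (Uptown, Y) has each player best-responding; Nash payoffs (3, 7).
Sequential outcome (Uptown, Y) coincides with the Nash profile (Uptown, Y).

yes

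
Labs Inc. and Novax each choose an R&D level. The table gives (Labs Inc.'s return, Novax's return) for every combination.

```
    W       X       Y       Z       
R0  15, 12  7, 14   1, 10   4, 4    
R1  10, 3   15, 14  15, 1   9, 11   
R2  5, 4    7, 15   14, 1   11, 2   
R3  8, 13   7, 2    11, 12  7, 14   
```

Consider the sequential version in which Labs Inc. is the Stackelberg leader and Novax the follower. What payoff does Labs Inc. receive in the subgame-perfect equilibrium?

Solve by backward induction (Labs Inc. leads).
- R0 → Novax plays X (best of 12, 14, 10, 4); Labs Inc. gets 7.
- R1 → Novax plays X (best of 3, 14, 1, 11); Labs Inc. gets 15.
- R2 → Novax plays X (best of 4, 15, 1, 2); Labs Inc. gets 7.
- R3 → Novax plays Z (best of 13, 2, 12, 14); Labs Inc. gets 7.
Among 7, 15, 7, 7, the best is 15 at R1. Subgame-perfect outcome: (R1, X) with payoffs (15, 14).

15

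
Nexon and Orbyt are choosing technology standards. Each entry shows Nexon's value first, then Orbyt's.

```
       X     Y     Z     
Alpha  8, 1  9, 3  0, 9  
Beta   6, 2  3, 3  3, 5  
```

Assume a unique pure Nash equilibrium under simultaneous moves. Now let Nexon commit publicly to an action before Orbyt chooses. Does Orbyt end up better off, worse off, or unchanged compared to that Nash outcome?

unchanged

Work backward from Orbyt's decision.
- Alpha: Orbyt compares 1, 3, 9 and picks Z; Nexon would get 0.
- Beta: Orbyt compares 2, 3, 5 and picks Z; Nexon would get 3.
Maximizing over 0, 3, Nexon chooses Beta. Subgame-perfect outcome: (Beta, Z) with payoffs (3, 5).
For the simultaneous game, intersect best replies.
Nexon's best replies: X→Alpha; Y→Alpha; Z→Beta.
Orbyt's best replies: Alpha→Z; Beta→Z.
Only (Beta, Z) has each player best-responding; Nash payoffs (3, 5).
Orbyt earns 5 sequentially versus 5 at the Nash outcome: unchanged.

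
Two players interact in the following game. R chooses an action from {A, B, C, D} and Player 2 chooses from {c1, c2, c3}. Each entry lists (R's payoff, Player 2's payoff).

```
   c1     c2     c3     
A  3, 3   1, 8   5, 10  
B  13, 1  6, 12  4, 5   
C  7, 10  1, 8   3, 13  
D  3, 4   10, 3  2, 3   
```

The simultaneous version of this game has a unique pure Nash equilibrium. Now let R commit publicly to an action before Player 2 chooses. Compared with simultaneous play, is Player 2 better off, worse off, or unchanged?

better off

Player 2 best-responds to each possible R move:
- A: Player 2 compares 3, 8, 10 and picks c3; R would get 5.
- B: Player 2 compares 1, 12, 5 and picks c2; R would get 6.
- C: Player 2 compares 10, 8, 13 and picks c3; R would get 3.
- D: Player 2 compares 4, 3, 3 and picks c1; R would get 3.
Maximizing over 5, 6, 3, 3, R chooses B. Subgame-perfect outcome: (B, c2) with payoffs (6, 12).
Under simultaneous play:
R's best replies: c1→B; c2→D; c3→A.
Player 2's best replies: A→c3; B→c2; C→c3; D→c1.
Only (A, c3) has each player best-responding; Nash payoffs (5, 10).
Player 2 earns 12 sequentially versus 10 at the Nash outcome: better off.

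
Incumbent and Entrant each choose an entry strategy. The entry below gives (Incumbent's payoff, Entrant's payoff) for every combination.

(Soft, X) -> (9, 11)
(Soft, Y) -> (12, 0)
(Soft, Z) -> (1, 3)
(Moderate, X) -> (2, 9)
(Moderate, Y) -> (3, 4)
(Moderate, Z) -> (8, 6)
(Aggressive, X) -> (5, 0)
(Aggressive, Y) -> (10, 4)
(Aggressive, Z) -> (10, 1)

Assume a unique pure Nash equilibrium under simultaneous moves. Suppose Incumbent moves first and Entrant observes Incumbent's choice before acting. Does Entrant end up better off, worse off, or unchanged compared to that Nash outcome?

worse off

Work backward from Entrant's decision.
- Soft: BR = X, leader payoff 9.
- Moderate: BR = X, leader payoff 2.
- Aggressive: BR = Y, leader payoff 10.
Maximizing over 9, 2, 10, Incumbent chooses Aggressive. Subgame-perfect outcome: (Aggressive, Y) with payoffs (10, 4).
Now find the simultaneous Nash equilibrium.
Incumbent's best replies: X→Soft; Y→Soft; Z→Aggressive.
Entrant's best replies: Soft→X; Moderate→X; Aggressive→Y.
The unique mutual best reply is (Soft, X), giving (9, 11).
Entrant earns 4 sequentially versus 11 at the Nash outcome: worse off.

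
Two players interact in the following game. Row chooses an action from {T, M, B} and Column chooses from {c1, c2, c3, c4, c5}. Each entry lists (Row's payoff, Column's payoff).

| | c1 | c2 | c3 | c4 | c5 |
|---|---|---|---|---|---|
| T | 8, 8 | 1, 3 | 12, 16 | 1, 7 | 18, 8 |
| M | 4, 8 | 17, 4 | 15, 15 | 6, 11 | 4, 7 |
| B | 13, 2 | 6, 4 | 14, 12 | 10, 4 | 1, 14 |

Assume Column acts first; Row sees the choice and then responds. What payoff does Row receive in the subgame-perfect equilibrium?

15

Backward induction with Column moving first.
- c1: Row compares 8, 4, 13 and picks B; Column would get 2.
- c2: Row compares 1, 17, 6 and picks M; Column would get 4.
- c3: Row compares 12, 15, 14 and picks M; Column would get 15.
- c4: Row compares 1, 6, 10 and picks B; Column would get 4.
- c5: Row compares 18, 4, 1 and picks T; Column would get 8.
Column's induced payoffs are 2, 4, 15, 4, 8, so Column commits to c3. Subgame-perfect outcome: (M, c3) with payoffs (15, 15).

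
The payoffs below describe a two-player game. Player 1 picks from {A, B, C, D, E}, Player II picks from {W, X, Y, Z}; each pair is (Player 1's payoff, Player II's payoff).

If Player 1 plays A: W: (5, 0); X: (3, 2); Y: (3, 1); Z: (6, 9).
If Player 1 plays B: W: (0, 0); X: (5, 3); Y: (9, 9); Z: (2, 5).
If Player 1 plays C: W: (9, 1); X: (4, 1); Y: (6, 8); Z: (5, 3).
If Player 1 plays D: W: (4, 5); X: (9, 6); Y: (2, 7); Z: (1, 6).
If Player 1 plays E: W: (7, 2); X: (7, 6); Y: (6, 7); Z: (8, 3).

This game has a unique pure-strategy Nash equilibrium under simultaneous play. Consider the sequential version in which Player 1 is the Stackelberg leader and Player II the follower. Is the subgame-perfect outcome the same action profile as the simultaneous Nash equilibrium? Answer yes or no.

Player II best-responds to each possible Player 1 move:
- A: Player II compares 0, 2, 1, 9 and picks Z; Player 1 would get 6.
- B: Player II compares 0, 3, 9, 5 and picks Y; Player 1 would get 9.
- C: Player II compares 1, 1, 8, 3 and picks Y; Player 1 would get 6.
- D: Player II compares 5, 6, 7, 6 and picks Y; Player 1 would get 2.
- E: Player II compares 2, 6, 7, 3 and picks Y; Player 1 would get 6.
Maximizing over 6, 9, 6, 2, 6, Player 1 chooses B. Subgame-perfect outcome: (B, Y) with payoffs (9, 9).
Now find the simultaneous Nash equilibrium.
Player 1's best replies: W→C; X→D; Y→B; Z→E.
Player II's best replies: A→Z; B→Y; C→Y; D→Y; E→Y.
The unique mutual best reply is (B, Y), giving (9, 9).
Sequential outcome (B, Y) coincides with the Nash profile (B, Y).

yes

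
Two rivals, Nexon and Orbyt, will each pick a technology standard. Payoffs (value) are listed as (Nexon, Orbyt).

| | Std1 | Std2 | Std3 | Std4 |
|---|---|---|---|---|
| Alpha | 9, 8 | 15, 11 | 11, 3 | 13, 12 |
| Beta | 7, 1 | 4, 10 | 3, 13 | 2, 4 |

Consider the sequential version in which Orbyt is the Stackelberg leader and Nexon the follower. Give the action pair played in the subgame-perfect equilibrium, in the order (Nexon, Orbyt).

Solve by backward induction (Orbyt leads).
- Std1: Nexon compares 9, 7 and picks Alpha; Orbyt would get 8.
- Std2: Nexon compares 15, 4 and picks Alpha; Orbyt would get 11.
- Std3: Nexon compares 11, 3 and picks Alpha; Orbyt would get 3.
- Std4: Nexon compares 13, 2 and picks Alpha; Orbyt would get 12.
Among 8, 11, 3, 12, the best is 12 at Std4. Subgame-perfect outcome: (Alpha, Std4) with payoffs (13, 12).

(Alpha, Std4)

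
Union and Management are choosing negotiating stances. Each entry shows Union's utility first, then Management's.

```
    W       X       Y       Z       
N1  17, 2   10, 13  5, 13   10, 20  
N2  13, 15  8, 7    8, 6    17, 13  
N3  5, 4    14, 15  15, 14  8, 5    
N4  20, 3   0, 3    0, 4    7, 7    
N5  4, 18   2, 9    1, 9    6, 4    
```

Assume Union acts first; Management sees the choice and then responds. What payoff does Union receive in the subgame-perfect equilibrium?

Backward induction with Union moving first.
- N1: BR = Z, leader payoff 10.
- N2: BR = W, leader payoff 13.
- N3: BR = X, leader payoff 14.
- N4: BR = Z, leader payoff 7.
- N5: BR = W, leader payoff 4.
Union's induced payoffs are 10, 13, 14, 7, 4, so Union commits to N3. Subgame-perfect outcome: (N3, X) with payoffs (14, 15).

14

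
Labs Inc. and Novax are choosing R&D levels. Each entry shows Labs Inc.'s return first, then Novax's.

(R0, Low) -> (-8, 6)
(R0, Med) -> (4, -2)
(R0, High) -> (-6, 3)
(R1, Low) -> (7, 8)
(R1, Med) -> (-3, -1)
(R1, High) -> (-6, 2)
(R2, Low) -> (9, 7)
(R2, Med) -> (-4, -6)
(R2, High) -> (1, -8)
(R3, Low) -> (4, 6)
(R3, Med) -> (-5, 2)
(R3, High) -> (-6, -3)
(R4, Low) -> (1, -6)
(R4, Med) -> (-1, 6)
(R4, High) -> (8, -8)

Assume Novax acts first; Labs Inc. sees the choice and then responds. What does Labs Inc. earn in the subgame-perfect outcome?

Solve by backward induction (Novax leads).
- Low → Labs Inc. plays R2 (best of -8, 7, 9, 4, 1); Novax gets 7.
- Med → Labs Inc. plays R0 (best of 4, -3, -4, -5, -1); Novax gets -2.
- High → Labs Inc. plays R4 (best of -6, -6, 1, -6, 8); Novax gets -8.
Maximizing over 7, -2, -8, Novax chooses Low. Subgame-perfect outcome: (R2, Low) with payoffs (9, 7).

9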